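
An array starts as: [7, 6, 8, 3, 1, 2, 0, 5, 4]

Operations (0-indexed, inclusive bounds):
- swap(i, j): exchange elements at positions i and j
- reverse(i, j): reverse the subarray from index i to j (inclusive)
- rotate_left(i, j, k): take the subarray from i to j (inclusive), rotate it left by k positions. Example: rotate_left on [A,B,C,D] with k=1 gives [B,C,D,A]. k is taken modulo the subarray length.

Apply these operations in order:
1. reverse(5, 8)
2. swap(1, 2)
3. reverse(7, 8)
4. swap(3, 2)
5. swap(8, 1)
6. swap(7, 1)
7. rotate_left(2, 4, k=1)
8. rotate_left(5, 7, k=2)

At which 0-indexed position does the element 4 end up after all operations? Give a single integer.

Answer: 6

Derivation:
After 1 (reverse(5, 8)): [7, 6, 8, 3, 1, 4, 5, 0, 2]
After 2 (swap(1, 2)): [7, 8, 6, 3, 1, 4, 5, 0, 2]
After 3 (reverse(7, 8)): [7, 8, 6, 3, 1, 4, 5, 2, 0]
After 4 (swap(3, 2)): [7, 8, 3, 6, 1, 4, 5, 2, 0]
After 5 (swap(8, 1)): [7, 0, 3, 6, 1, 4, 5, 2, 8]
After 6 (swap(7, 1)): [7, 2, 3, 6, 1, 4, 5, 0, 8]
After 7 (rotate_left(2, 4, k=1)): [7, 2, 6, 1, 3, 4, 5, 0, 8]
After 8 (rotate_left(5, 7, k=2)): [7, 2, 6, 1, 3, 0, 4, 5, 8]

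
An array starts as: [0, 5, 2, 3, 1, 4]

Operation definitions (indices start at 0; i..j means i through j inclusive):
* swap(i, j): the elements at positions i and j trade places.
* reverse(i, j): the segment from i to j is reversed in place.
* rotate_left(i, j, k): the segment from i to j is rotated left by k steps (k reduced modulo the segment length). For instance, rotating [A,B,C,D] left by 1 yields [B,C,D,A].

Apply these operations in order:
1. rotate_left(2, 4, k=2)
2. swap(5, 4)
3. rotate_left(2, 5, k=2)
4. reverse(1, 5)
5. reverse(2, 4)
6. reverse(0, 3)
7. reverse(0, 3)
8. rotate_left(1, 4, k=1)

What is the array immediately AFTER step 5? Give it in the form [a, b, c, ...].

Answer: [0, 2, 4, 3, 1, 5]

Derivation:
After 1 (rotate_left(2, 4, k=2)): [0, 5, 1, 2, 3, 4]
After 2 (swap(5, 4)): [0, 5, 1, 2, 4, 3]
After 3 (rotate_left(2, 5, k=2)): [0, 5, 4, 3, 1, 2]
After 4 (reverse(1, 5)): [0, 2, 1, 3, 4, 5]
After 5 (reverse(2, 4)): [0, 2, 4, 3, 1, 5]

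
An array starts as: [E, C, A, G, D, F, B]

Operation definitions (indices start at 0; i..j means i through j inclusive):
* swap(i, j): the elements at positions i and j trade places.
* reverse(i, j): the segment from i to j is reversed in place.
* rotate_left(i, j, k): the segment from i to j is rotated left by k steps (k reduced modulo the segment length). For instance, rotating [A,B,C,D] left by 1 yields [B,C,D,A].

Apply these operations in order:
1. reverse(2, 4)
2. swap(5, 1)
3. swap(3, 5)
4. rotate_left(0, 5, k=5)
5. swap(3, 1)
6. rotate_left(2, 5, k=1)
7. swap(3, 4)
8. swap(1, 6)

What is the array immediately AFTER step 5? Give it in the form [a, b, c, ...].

After 1 (reverse(2, 4)): [E, C, D, G, A, F, B]
After 2 (swap(5, 1)): [E, F, D, G, A, C, B]
After 3 (swap(3, 5)): [E, F, D, C, A, G, B]
After 4 (rotate_left(0, 5, k=5)): [G, E, F, D, C, A, B]
After 5 (swap(3, 1)): [G, D, F, E, C, A, B]

Answer: [G, D, F, E, C, A, B]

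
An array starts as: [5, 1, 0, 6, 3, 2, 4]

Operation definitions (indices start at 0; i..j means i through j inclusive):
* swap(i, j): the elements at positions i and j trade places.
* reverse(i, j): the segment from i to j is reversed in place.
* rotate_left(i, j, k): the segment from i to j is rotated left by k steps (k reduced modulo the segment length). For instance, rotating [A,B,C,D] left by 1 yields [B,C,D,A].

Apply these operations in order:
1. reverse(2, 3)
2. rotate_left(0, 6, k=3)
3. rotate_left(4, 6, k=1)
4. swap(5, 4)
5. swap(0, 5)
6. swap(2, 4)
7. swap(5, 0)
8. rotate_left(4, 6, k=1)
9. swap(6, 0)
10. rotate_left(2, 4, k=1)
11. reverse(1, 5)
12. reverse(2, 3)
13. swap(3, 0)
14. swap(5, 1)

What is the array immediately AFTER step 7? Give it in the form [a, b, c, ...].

Answer: [0, 3, 6, 4, 2, 1, 5]

Derivation:
After 1 (reverse(2, 3)): [5, 1, 6, 0, 3, 2, 4]
After 2 (rotate_left(0, 6, k=3)): [0, 3, 2, 4, 5, 1, 6]
After 3 (rotate_left(4, 6, k=1)): [0, 3, 2, 4, 1, 6, 5]
After 4 (swap(5, 4)): [0, 3, 2, 4, 6, 1, 5]
After 5 (swap(0, 5)): [1, 3, 2, 4, 6, 0, 5]
After 6 (swap(2, 4)): [1, 3, 6, 4, 2, 0, 5]
After 7 (swap(5, 0)): [0, 3, 6, 4, 2, 1, 5]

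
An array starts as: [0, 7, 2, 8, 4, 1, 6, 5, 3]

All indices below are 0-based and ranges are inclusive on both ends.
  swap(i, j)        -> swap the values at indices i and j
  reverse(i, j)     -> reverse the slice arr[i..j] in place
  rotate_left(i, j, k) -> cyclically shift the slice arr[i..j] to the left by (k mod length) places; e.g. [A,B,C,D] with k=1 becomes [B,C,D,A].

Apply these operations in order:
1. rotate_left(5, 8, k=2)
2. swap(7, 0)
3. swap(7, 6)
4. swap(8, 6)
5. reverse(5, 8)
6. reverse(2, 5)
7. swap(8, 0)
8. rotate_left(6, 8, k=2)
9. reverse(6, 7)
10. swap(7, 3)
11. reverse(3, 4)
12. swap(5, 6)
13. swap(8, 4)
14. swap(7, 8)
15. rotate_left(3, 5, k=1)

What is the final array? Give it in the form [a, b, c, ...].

Answer: [5, 7, 0, 6, 3, 8, 2, 1, 4]

Derivation:
After 1 (rotate_left(5, 8, k=2)): [0, 7, 2, 8, 4, 5, 3, 1, 6]
After 2 (swap(7, 0)): [1, 7, 2, 8, 4, 5, 3, 0, 6]
After 3 (swap(7, 6)): [1, 7, 2, 8, 4, 5, 0, 3, 6]
After 4 (swap(8, 6)): [1, 7, 2, 8, 4, 5, 6, 3, 0]
After 5 (reverse(5, 8)): [1, 7, 2, 8, 4, 0, 3, 6, 5]
After 6 (reverse(2, 5)): [1, 7, 0, 4, 8, 2, 3, 6, 5]
After 7 (swap(8, 0)): [5, 7, 0, 4, 8, 2, 3, 6, 1]
After 8 (rotate_left(6, 8, k=2)): [5, 7, 0, 4, 8, 2, 1, 3, 6]
After 9 (reverse(6, 7)): [5, 7, 0, 4, 8, 2, 3, 1, 6]
After 10 (swap(7, 3)): [5, 7, 0, 1, 8, 2, 3, 4, 6]
After 11 (reverse(3, 4)): [5, 7, 0, 8, 1, 2, 3, 4, 6]
After 12 (swap(5, 6)): [5, 7, 0, 8, 1, 3, 2, 4, 6]
After 13 (swap(8, 4)): [5, 7, 0, 8, 6, 3, 2, 4, 1]
After 14 (swap(7, 8)): [5, 7, 0, 8, 6, 3, 2, 1, 4]
After 15 (rotate_left(3, 5, k=1)): [5, 7, 0, 6, 3, 8, 2, 1, 4]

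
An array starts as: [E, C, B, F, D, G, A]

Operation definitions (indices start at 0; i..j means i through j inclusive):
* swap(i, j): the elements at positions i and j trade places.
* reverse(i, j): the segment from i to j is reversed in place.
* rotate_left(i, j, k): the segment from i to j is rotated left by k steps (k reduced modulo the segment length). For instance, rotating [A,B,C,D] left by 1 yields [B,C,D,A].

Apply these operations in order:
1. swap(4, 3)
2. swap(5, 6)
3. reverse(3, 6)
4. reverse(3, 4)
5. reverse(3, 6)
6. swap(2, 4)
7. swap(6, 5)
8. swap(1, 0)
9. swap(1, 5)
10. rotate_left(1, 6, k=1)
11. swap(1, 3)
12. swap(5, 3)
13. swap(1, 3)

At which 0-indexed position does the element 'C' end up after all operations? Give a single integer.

After 1 (swap(4, 3)): [E, C, B, D, F, G, A]
After 2 (swap(5, 6)): [E, C, B, D, F, A, G]
After 3 (reverse(3, 6)): [E, C, B, G, A, F, D]
After 4 (reverse(3, 4)): [E, C, B, A, G, F, D]
After 5 (reverse(3, 6)): [E, C, B, D, F, G, A]
After 6 (swap(2, 4)): [E, C, F, D, B, G, A]
After 7 (swap(6, 5)): [E, C, F, D, B, A, G]
After 8 (swap(1, 0)): [C, E, F, D, B, A, G]
After 9 (swap(1, 5)): [C, A, F, D, B, E, G]
After 10 (rotate_left(1, 6, k=1)): [C, F, D, B, E, G, A]
After 11 (swap(1, 3)): [C, B, D, F, E, G, A]
After 12 (swap(5, 3)): [C, B, D, G, E, F, A]
After 13 (swap(1, 3)): [C, G, D, B, E, F, A]

Answer: 0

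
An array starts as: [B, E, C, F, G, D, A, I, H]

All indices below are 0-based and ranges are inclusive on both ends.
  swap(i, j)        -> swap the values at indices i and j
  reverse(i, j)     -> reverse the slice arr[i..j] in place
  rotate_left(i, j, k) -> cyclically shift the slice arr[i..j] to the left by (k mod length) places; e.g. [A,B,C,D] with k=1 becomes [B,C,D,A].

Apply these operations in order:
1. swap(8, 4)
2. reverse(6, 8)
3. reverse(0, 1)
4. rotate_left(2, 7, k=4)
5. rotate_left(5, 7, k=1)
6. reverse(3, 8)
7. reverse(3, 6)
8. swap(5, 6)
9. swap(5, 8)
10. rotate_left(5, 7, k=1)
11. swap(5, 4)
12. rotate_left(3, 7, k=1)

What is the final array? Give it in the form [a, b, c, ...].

After 1 (swap(8, 4)): [B, E, C, F, H, D, A, I, G]
After 2 (reverse(6, 8)): [B, E, C, F, H, D, G, I, A]
After 3 (reverse(0, 1)): [E, B, C, F, H, D, G, I, A]
After 4 (rotate_left(2, 7, k=4)): [E, B, G, I, C, F, H, D, A]
After 5 (rotate_left(5, 7, k=1)): [E, B, G, I, C, H, D, F, A]
After 6 (reverse(3, 8)): [E, B, G, A, F, D, H, C, I]
After 7 (reverse(3, 6)): [E, B, G, H, D, F, A, C, I]
After 8 (swap(5, 6)): [E, B, G, H, D, A, F, C, I]
After 9 (swap(5, 8)): [E, B, G, H, D, I, F, C, A]
After 10 (rotate_left(5, 7, k=1)): [E, B, G, H, D, F, C, I, A]
After 11 (swap(5, 4)): [E, B, G, H, F, D, C, I, A]
After 12 (rotate_left(3, 7, k=1)): [E, B, G, F, D, C, I, H, A]

Answer: [E, B, G, F, D, C, I, H, A]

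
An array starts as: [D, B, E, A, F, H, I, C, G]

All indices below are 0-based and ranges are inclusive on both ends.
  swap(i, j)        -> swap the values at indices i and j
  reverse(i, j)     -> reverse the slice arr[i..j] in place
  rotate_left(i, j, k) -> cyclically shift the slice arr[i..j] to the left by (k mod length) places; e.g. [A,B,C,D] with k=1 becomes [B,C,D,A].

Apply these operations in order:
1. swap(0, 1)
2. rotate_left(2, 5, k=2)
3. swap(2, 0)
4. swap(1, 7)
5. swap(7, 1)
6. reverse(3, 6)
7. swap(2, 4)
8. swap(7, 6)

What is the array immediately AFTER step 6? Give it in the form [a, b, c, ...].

After 1 (swap(0, 1)): [B, D, E, A, F, H, I, C, G]
After 2 (rotate_left(2, 5, k=2)): [B, D, F, H, E, A, I, C, G]
After 3 (swap(2, 0)): [F, D, B, H, E, A, I, C, G]
After 4 (swap(1, 7)): [F, C, B, H, E, A, I, D, G]
After 5 (swap(7, 1)): [F, D, B, H, E, A, I, C, G]
After 6 (reverse(3, 6)): [F, D, B, I, A, E, H, C, G]

Answer: [F, D, B, I, A, E, H, C, G]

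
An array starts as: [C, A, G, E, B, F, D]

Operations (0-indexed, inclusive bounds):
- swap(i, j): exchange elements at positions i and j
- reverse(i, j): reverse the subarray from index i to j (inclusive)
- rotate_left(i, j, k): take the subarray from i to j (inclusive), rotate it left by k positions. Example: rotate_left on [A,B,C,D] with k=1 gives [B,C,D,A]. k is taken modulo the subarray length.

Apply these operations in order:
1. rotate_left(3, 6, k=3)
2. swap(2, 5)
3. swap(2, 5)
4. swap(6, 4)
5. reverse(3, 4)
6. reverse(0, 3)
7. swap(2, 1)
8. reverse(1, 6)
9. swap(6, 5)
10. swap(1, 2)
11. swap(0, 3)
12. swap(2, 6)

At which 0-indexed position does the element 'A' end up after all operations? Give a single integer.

After 1 (rotate_left(3, 6, k=3)): [C, A, G, D, E, B, F]
After 2 (swap(2, 5)): [C, A, B, D, E, G, F]
After 3 (swap(2, 5)): [C, A, G, D, E, B, F]
After 4 (swap(6, 4)): [C, A, G, D, F, B, E]
After 5 (reverse(3, 4)): [C, A, G, F, D, B, E]
After 6 (reverse(0, 3)): [F, G, A, C, D, B, E]
After 7 (swap(2, 1)): [F, A, G, C, D, B, E]
After 8 (reverse(1, 6)): [F, E, B, D, C, G, A]
After 9 (swap(6, 5)): [F, E, B, D, C, A, G]
After 10 (swap(1, 2)): [F, B, E, D, C, A, G]
After 11 (swap(0, 3)): [D, B, E, F, C, A, G]
After 12 (swap(2, 6)): [D, B, G, F, C, A, E]

Answer: 5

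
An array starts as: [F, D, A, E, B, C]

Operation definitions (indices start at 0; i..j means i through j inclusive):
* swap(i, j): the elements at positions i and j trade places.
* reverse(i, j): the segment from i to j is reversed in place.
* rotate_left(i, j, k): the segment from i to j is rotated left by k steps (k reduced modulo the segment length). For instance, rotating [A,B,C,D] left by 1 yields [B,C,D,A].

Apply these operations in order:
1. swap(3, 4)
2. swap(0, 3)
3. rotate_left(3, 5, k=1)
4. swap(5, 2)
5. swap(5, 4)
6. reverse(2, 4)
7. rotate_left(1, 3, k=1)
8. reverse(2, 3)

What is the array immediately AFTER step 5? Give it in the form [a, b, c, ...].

After 1 (swap(3, 4)): [F, D, A, B, E, C]
After 2 (swap(0, 3)): [B, D, A, F, E, C]
After 3 (rotate_left(3, 5, k=1)): [B, D, A, E, C, F]
After 4 (swap(5, 2)): [B, D, F, E, C, A]
After 5 (swap(5, 4)): [B, D, F, E, A, C]

Answer: [B, D, F, E, A, C]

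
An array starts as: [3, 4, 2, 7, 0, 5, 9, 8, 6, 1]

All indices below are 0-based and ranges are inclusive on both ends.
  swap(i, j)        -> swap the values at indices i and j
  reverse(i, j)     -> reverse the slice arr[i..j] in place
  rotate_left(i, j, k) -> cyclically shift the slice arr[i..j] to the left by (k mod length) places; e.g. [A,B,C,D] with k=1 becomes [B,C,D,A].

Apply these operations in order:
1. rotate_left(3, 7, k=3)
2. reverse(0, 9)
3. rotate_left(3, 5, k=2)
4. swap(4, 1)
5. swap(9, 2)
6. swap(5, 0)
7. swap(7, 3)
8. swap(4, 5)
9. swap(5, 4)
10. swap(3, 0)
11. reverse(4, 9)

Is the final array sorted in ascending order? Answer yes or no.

After 1 (rotate_left(3, 7, k=3)): [3, 4, 2, 9, 8, 7, 0, 5, 6, 1]
After 2 (reverse(0, 9)): [1, 6, 5, 0, 7, 8, 9, 2, 4, 3]
After 3 (rotate_left(3, 5, k=2)): [1, 6, 5, 8, 0, 7, 9, 2, 4, 3]
After 4 (swap(4, 1)): [1, 0, 5, 8, 6, 7, 9, 2, 4, 3]
After 5 (swap(9, 2)): [1, 0, 3, 8, 6, 7, 9, 2, 4, 5]
After 6 (swap(5, 0)): [7, 0, 3, 8, 6, 1, 9, 2, 4, 5]
After 7 (swap(7, 3)): [7, 0, 3, 2, 6, 1, 9, 8, 4, 5]
After 8 (swap(4, 5)): [7, 0, 3, 2, 1, 6, 9, 8, 4, 5]
After 9 (swap(5, 4)): [7, 0, 3, 2, 6, 1, 9, 8, 4, 5]
After 10 (swap(3, 0)): [2, 0, 3, 7, 6, 1, 9, 8, 4, 5]
After 11 (reverse(4, 9)): [2, 0, 3, 7, 5, 4, 8, 9, 1, 6]

Answer: no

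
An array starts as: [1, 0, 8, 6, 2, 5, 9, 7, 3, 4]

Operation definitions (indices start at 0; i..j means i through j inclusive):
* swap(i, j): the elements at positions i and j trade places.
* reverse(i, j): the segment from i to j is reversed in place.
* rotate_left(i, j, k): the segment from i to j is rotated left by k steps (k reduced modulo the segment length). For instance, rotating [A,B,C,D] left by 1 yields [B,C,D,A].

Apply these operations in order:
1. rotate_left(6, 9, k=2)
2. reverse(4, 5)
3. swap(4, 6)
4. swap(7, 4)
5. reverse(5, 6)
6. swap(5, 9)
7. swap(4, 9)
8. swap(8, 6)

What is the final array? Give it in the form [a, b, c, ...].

Answer: [1, 0, 8, 6, 5, 7, 9, 3, 2, 4]

Derivation:
After 1 (rotate_left(6, 9, k=2)): [1, 0, 8, 6, 2, 5, 3, 4, 9, 7]
After 2 (reverse(4, 5)): [1, 0, 8, 6, 5, 2, 3, 4, 9, 7]
After 3 (swap(4, 6)): [1, 0, 8, 6, 3, 2, 5, 4, 9, 7]
After 4 (swap(7, 4)): [1, 0, 8, 6, 4, 2, 5, 3, 9, 7]
After 5 (reverse(5, 6)): [1, 0, 8, 6, 4, 5, 2, 3, 9, 7]
After 6 (swap(5, 9)): [1, 0, 8, 6, 4, 7, 2, 3, 9, 5]
After 7 (swap(4, 9)): [1, 0, 8, 6, 5, 7, 2, 3, 9, 4]
After 8 (swap(8, 6)): [1, 0, 8, 6, 5, 7, 9, 3, 2, 4]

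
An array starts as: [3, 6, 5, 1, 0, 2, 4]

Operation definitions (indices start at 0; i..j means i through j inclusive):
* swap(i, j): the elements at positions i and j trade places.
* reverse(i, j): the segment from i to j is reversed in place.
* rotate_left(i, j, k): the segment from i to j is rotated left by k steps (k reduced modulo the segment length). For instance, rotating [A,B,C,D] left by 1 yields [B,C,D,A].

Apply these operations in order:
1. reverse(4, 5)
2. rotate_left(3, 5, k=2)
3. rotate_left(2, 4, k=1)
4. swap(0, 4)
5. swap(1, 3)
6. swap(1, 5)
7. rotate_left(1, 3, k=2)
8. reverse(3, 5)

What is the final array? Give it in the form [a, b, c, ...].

After 1 (reverse(4, 5)): [3, 6, 5, 1, 2, 0, 4]
After 2 (rotate_left(3, 5, k=2)): [3, 6, 5, 0, 1, 2, 4]
After 3 (rotate_left(2, 4, k=1)): [3, 6, 0, 1, 5, 2, 4]
After 4 (swap(0, 4)): [5, 6, 0, 1, 3, 2, 4]
After 5 (swap(1, 3)): [5, 1, 0, 6, 3, 2, 4]
After 6 (swap(1, 5)): [5, 2, 0, 6, 3, 1, 4]
After 7 (rotate_left(1, 3, k=2)): [5, 6, 2, 0, 3, 1, 4]
After 8 (reverse(3, 5)): [5, 6, 2, 1, 3, 0, 4]

Answer: [5, 6, 2, 1, 3, 0, 4]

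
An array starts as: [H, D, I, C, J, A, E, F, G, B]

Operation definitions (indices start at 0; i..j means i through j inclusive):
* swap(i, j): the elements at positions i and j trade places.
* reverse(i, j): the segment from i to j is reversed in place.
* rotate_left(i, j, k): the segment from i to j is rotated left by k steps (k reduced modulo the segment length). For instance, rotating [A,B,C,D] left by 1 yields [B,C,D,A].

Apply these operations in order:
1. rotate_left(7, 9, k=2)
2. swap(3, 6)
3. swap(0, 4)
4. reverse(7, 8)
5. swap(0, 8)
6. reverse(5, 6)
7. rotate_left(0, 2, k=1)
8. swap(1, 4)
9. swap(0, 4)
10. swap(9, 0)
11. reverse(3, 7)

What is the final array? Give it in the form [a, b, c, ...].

Answer: [G, H, B, F, A, C, D, E, J, I]

Derivation:
After 1 (rotate_left(7, 9, k=2)): [H, D, I, C, J, A, E, B, F, G]
After 2 (swap(3, 6)): [H, D, I, E, J, A, C, B, F, G]
After 3 (swap(0, 4)): [J, D, I, E, H, A, C, B, F, G]
After 4 (reverse(7, 8)): [J, D, I, E, H, A, C, F, B, G]
After 5 (swap(0, 8)): [B, D, I, E, H, A, C, F, J, G]
After 6 (reverse(5, 6)): [B, D, I, E, H, C, A, F, J, G]
After 7 (rotate_left(0, 2, k=1)): [D, I, B, E, H, C, A, F, J, G]
After 8 (swap(1, 4)): [D, H, B, E, I, C, A, F, J, G]
After 9 (swap(0, 4)): [I, H, B, E, D, C, A, F, J, G]
After 10 (swap(9, 0)): [G, H, B, E, D, C, A, F, J, I]
After 11 (reverse(3, 7)): [G, H, B, F, A, C, D, E, J, I]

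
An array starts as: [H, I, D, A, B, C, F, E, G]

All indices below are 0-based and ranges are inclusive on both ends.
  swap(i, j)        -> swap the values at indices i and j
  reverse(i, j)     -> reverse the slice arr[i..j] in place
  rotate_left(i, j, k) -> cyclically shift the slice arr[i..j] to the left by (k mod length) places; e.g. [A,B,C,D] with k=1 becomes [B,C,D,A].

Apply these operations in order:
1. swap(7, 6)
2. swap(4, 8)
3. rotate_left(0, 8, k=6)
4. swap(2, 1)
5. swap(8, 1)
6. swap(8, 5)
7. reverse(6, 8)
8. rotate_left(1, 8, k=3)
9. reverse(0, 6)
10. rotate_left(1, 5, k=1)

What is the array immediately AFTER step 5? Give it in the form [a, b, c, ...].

After 1 (swap(7, 6)): [H, I, D, A, B, C, E, F, G]
After 2 (swap(4, 8)): [H, I, D, A, G, C, E, F, B]
After 3 (rotate_left(0, 8, k=6)): [E, F, B, H, I, D, A, G, C]
After 4 (swap(2, 1)): [E, B, F, H, I, D, A, G, C]
After 5 (swap(8, 1)): [E, C, F, H, I, D, A, G, B]

Answer: [E, C, F, H, I, D, A, G, B]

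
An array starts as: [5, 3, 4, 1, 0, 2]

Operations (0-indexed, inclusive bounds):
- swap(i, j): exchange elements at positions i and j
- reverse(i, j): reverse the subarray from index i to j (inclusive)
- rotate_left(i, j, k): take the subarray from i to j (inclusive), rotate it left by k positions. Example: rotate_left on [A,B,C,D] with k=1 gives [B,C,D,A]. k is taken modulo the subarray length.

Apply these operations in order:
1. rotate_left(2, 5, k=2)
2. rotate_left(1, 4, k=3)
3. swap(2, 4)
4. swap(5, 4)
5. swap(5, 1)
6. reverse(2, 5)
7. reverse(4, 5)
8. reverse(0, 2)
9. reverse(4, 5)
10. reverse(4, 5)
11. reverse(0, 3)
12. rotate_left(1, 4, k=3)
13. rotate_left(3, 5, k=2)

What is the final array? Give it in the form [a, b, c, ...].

Answer: [1, 2, 5, 0, 3, 4]

Derivation:
After 1 (rotate_left(2, 5, k=2)): [5, 3, 0, 2, 4, 1]
After 2 (rotate_left(1, 4, k=3)): [5, 4, 3, 0, 2, 1]
After 3 (swap(2, 4)): [5, 4, 2, 0, 3, 1]
After 4 (swap(5, 4)): [5, 4, 2, 0, 1, 3]
After 5 (swap(5, 1)): [5, 3, 2, 0, 1, 4]
After 6 (reverse(2, 5)): [5, 3, 4, 1, 0, 2]
After 7 (reverse(4, 5)): [5, 3, 4, 1, 2, 0]
After 8 (reverse(0, 2)): [4, 3, 5, 1, 2, 0]
After 9 (reverse(4, 5)): [4, 3, 5, 1, 0, 2]
After 10 (reverse(4, 5)): [4, 3, 5, 1, 2, 0]
After 11 (reverse(0, 3)): [1, 5, 3, 4, 2, 0]
After 12 (rotate_left(1, 4, k=3)): [1, 2, 5, 3, 4, 0]
After 13 (rotate_left(3, 5, k=2)): [1, 2, 5, 0, 3, 4]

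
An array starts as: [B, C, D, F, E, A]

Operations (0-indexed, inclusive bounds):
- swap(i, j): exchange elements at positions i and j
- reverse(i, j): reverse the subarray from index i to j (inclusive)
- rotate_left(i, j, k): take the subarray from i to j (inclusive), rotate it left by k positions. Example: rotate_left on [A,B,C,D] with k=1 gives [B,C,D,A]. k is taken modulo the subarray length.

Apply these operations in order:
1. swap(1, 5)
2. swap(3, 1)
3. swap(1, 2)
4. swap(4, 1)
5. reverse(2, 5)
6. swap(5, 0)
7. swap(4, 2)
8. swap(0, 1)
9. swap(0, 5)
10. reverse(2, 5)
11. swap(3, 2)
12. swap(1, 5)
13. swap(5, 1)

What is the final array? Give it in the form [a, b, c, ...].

After 1 (swap(1, 5)): [B, A, D, F, E, C]
After 2 (swap(3, 1)): [B, F, D, A, E, C]
After 3 (swap(1, 2)): [B, D, F, A, E, C]
After 4 (swap(4, 1)): [B, E, F, A, D, C]
After 5 (reverse(2, 5)): [B, E, C, D, A, F]
After 6 (swap(5, 0)): [F, E, C, D, A, B]
After 7 (swap(4, 2)): [F, E, A, D, C, B]
After 8 (swap(0, 1)): [E, F, A, D, C, B]
After 9 (swap(0, 5)): [B, F, A, D, C, E]
After 10 (reverse(2, 5)): [B, F, E, C, D, A]
After 11 (swap(3, 2)): [B, F, C, E, D, A]
After 12 (swap(1, 5)): [B, A, C, E, D, F]
After 13 (swap(5, 1)): [B, F, C, E, D, A]

Answer: [B, F, C, E, D, A]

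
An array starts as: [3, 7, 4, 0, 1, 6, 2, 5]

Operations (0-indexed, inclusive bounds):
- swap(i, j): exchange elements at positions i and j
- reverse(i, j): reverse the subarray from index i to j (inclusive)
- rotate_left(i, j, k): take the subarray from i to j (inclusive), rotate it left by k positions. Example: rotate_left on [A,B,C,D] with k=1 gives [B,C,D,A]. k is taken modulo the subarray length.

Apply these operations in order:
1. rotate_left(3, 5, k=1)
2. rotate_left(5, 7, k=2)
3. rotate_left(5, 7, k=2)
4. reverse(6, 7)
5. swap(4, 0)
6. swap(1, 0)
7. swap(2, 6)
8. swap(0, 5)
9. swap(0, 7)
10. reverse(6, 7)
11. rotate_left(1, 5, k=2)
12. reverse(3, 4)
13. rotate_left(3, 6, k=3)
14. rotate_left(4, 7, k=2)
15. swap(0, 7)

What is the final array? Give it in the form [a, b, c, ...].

After 1 (rotate_left(3, 5, k=1)): [3, 7, 4, 1, 6, 0, 2, 5]
After 2 (rotate_left(5, 7, k=2)): [3, 7, 4, 1, 6, 5, 0, 2]
After 3 (rotate_left(5, 7, k=2)): [3, 7, 4, 1, 6, 2, 5, 0]
After 4 (reverse(6, 7)): [3, 7, 4, 1, 6, 2, 0, 5]
After 5 (swap(4, 0)): [6, 7, 4, 1, 3, 2, 0, 5]
After 6 (swap(1, 0)): [7, 6, 4, 1, 3, 2, 0, 5]
After 7 (swap(2, 6)): [7, 6, 0, 1, 3, 2, 4, 5]
After 8 (swap(0, 5)): [2, 6, 0, 1, 3, 7, 4, 5]
After 9 (swap(0, 7)): [5, 6, 0, 1, 3, 7, 4, 2]
After 10 (reverse(6, 7)): [5, 6, 0, 1, 3, 7, 2, 4]
After 11 (rotate_left(1, 5, k=2)): [5, 1, 3, 7, 6, 0, 2, 4]
After 12 (reverse(3, 4)): [5, 1, 3, 6, 7, 0, 2, 4]
After 13 (rotate_left(3, 6, k=3)): [5, 1, 3, 2, 6, 7, 0, 4]
After 14 (rotate_left(4, 7, k=2)): [5, 1, 3, 2, 0, 4, 6, 7]
After 15 (swap(0, 7)): [7, 1, 3, 2, 0, 4, 6, 5]

Answer: [7, 1, 3, 2, 0, 4, 6, 5]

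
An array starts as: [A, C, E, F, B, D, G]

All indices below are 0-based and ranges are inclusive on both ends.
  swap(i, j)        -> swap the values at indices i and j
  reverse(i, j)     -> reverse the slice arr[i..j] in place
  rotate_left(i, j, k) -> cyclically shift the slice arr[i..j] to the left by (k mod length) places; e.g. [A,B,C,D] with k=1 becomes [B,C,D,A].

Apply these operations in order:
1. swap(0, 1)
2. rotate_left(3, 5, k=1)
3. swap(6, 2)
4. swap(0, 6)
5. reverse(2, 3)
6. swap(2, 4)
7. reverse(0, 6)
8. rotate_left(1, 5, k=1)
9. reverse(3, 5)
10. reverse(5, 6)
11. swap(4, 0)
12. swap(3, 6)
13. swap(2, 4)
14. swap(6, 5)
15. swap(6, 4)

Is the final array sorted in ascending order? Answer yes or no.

After 1 (swap(0, 1)): [C, A, E, F, B, D, G]
After 2 (rotate_left(3, 5, k=1)): [C, A, E, B, D, F, G]
After 3 (swap(6, 2)): [C, A, G, B, D, F, E]
After 4 (swap(0, 6)): [E, A, G, B, D, F, C]
After 5 (reverse(2, 3)): [E, A, B, G, D, F, C]
After 6 (swap(2, 4)): [E, A, D, G, B, F, C]
After 7 (reverse(0, 6)): [C, F, B, G, D, A, E]
After 8 (rotate_left(1, 5, k=1)): [C, B, G, D, A, F, E]
After 9 (reverse(3, 5)): [C, B, G, F, A, D, E]
After 10 (reverse(5, 6)): [C, B, G, F, A, E, D]
After 11 (swap(4, 0)): [A, B, G, F, C, E, D]
After 12 (swap(3, 6)): [A, B, G, D, C, E, F]
After 13 (swap(2, 4)): [A, B, C, D, G, E, F]
After 14 (swap(6, 5)): [A, B, C, D, G, F, E]
After 15 (swap(6, 4)): [A, B, C, D, E, F, G]

Answer: yes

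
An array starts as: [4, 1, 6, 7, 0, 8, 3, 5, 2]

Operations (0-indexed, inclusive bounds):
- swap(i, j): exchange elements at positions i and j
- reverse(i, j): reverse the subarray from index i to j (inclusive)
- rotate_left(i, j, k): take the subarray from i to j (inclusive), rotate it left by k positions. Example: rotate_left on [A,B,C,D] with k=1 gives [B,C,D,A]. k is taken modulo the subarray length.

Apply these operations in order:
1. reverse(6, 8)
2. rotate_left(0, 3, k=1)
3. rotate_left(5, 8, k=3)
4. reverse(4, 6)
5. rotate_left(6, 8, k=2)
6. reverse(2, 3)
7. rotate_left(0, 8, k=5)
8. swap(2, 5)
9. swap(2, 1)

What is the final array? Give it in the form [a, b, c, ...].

After 1 (reverse(6, 8)): [4, 1, 6, 7, 0, 8, 2, 5, 3]
After 2 (rotate_left(0, 3, k=1)): [1, 6, 7, 4, 0, 8, 2, 5, 3]
After 3 (rotate_left(5, 8, k=3)): [1, 6, 7, 4, 0, 3, 8, 2, 5]
After 4 (reverse(4, 6)): [1, 6, 7, 4, 8, 3, 0, 2, 5]
After 5 (rotate_left(6, 8, k=2)): [1, 6, 7, 4, 8, 3, 5, 0, 2]
After 6 (reverse(2, 3)): [1, 6, 4, 7, 8, 3, 5, 0, 2]
After 7 (rotate_left(0, 8, k=5)): [3, 5, 0, 2, 1, 6, 4, 7, 8]
After 8 (swap(2, 5)): [3, 5, 6, 2, 1, 0, 4, 7, 8]
After 9 (swap(2, 1)): [3, 6, 5, 2, 1, 0, 4, 7, 8]

Answer: [3, 6, 5, 2, 1, 0, 4, 7, 8]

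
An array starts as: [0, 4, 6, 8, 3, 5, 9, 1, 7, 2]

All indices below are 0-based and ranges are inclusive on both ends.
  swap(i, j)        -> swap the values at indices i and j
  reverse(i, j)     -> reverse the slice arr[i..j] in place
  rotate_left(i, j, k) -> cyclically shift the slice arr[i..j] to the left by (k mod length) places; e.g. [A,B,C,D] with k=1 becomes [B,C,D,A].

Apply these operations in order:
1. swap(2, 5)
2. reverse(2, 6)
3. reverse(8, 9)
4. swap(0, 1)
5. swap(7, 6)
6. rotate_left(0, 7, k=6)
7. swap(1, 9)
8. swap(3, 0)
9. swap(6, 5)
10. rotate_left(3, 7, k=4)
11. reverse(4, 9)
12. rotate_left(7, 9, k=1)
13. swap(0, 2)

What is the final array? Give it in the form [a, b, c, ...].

After 1 (swap(2, 5)): [0, 4, 5, 8, 3, 6, 9, 1, 7, 2]
After 2 (reverse(2, 6)): [0, 4, 9, 6, 3, 8, 5, 1, 7, 2]
After 3 (reverse(8, 9)): [0, 4, 9, 6, 3, 8, 5, 1, 2, 7]
After 4 (swap(0, 1)): [4, 0, 9, 6, 3, 8, 5, 1, 2, 7]
After 5 (swap(7, 6)): [4, 0, 9, 6, 3, 8, 1, 5, 2, 7]
After 6 (rotate_left(0, 7, k=6)): [1, 5, 4, 0, 9, 6, 3, 8, 2, 7]
After 7 (swap(1, 9)): [1, 7, 4, 0, 9, 6, 3, 8, 2, 5]
After 8 (swap(3, 0)): [0, 7, 4, 1, 9, 6, 3, 8, 2, 5]
After 9 (swap(6, 5)): [0, 7, 4, 1, 9, 3, 6, 8, 2, 5]
After 10 (rotate_left(3, 7, k=4)): [0, 7, 4, 8, 1, 9, 3, 6, 2, 5]
After 11 (reverse(4, 9)): [0, 7, 4, 8, 5, 2, 6, 3, 9, 1]
After 12 (rotate_left(7, 9, k=1)): [0, 7, 4, 8, 5, 2, 6, 9, 1, 3]
After 13 (swap(0, 2)): [4, 7, 0, 8, 5, 2, 6, 9, 1, 3]

Answer: [4, 7, 0, 8, 5, 2, 6, 9, 1, 3]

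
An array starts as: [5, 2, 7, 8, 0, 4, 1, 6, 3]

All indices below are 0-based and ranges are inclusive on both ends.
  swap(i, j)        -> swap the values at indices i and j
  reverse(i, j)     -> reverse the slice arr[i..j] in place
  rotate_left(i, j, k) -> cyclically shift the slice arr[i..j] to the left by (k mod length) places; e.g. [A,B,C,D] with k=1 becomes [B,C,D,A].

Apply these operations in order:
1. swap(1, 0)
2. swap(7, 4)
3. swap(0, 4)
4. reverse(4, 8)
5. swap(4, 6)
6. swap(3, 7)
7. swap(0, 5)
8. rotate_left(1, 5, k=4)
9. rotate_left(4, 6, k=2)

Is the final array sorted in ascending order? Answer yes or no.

Answer: no

Derivation:
After 1 (swap(1, 0)): [2, 5, 7, 8, 0, 4, 1, 6, 3]
After 2 (swap(7, 4)): [2, 5, 7, 8, 6, 4, 1, 0, 3]
After 3 (swap(0, 4)): [6, 5, 7, 8, 2, 4, 1, 0, 3]
After 4 (reverse(4, 8)): [6, 5, 7, 8, 3, 0, 1, 4, 2]
After 5 (swap(4, 6)): [6, 5, 7, 8, 1, 0, 3, 4, 2]
After 6 (swap(3, 7)): [6, 5, 7, 4, 1, 0, 3, 8, 2]
After 7 (swap(0, 5)): [0, 5, 7, 4, 1, 6, 3, 8, 2]
After 8 (rotate_left(1, 5, k=4)): [0, 6, 5, 7, 4, 1, 3, 8, 2]
After 9 (rotate_left(4, 6, k=2)): [0, 6, 5, 7, 3, 4, 1, 8, 2]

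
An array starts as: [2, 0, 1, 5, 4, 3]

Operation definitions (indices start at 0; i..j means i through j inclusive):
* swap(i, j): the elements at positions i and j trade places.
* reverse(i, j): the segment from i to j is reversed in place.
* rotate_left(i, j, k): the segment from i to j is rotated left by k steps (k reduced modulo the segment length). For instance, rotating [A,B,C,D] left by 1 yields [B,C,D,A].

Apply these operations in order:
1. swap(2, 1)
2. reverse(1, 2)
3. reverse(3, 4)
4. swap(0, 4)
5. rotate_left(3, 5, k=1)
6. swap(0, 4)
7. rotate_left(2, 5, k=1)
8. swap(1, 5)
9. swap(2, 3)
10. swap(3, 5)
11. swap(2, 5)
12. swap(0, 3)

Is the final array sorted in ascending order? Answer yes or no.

After 1 (swap(2, 1)): [2, 1, 0, 5, 4, 3]
After 2 (reverse(1, 2)): [2, 0, 1, 5, 4, 3]
After 3 (reverse(3, 4)): [2, 0, 1, 4, 5, 3]
After 4 (swap(0, 4)): [5, 0, 1, 4, 2, 3]
After 5 (rotate_left(3, 5, k=1)): [5, 0, 1, 2, 3, 4]
After 6 (swap(0, 4)): [3, 0, 1, 2, 5, 4]
After 7 (rotate_left(2, 5, k=1)): [3, 0, 2, 5, 4, 1]
After 8 (swap(1, 5)): [3, 1, 2, 5, 4, 0]
After 9 (swap(2, 3)): [3, 1, 5, 2, 4, 0]
After 10 (swap(3, 5)): [3, 1, 5, 0, 4, 2]
After 11 (swap(2, 5)): [3, 1, 2, 0, 4, 5]
After 12 (swap(0, 3)): [0, 1, 2, 3, 4, 5]

Answer: yes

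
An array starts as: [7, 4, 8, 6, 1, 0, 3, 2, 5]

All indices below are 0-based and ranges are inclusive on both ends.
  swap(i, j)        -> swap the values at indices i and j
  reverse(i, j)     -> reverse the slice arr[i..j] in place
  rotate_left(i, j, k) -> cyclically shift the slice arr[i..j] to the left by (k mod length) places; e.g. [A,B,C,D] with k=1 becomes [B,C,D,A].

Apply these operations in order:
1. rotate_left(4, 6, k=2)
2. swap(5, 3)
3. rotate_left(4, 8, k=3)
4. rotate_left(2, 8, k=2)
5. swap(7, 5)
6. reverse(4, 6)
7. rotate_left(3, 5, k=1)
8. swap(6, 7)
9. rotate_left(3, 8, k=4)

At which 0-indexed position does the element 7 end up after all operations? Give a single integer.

After 1 (rotate_left(4, 6, k=2)): [7, 4, 8, 6, 3, 1, 0, 2, 5]
After 2 (swap(5, 3)): [7, 4, 8, 1, 3, 6, 0, 2, 5]
After 3 (rotate_left(4, 8, k=3)): [7, 4, 8, 1, 2, 5, 3, 6, 0]
After 4 (rotate_left(2, 8, k=2)): [7, 4, 2, 5, 3, 6, 0, 8, 1]
After 5 (swap(7, 5)): [7, 4, 2, 5, 3, 8, 0, 6, 1]
After 6 (reverse(4, 6)): [7, 4, 2, 5, 0, 8, 3, 6, 1]
After 7 (rotate_left(3, 5, k=1)): [7, 4, 2, 0, 8, 5, 3, 6, 1]
After 8 (swap(6, 7)): [7, 4, 2, 0, 8, 5, 6, 3, 1]
After 9 (rotate_left(3, 8, k=4)): [7, 4, 2, 3, 1, 0, 8, 5, 6]

Answer: 0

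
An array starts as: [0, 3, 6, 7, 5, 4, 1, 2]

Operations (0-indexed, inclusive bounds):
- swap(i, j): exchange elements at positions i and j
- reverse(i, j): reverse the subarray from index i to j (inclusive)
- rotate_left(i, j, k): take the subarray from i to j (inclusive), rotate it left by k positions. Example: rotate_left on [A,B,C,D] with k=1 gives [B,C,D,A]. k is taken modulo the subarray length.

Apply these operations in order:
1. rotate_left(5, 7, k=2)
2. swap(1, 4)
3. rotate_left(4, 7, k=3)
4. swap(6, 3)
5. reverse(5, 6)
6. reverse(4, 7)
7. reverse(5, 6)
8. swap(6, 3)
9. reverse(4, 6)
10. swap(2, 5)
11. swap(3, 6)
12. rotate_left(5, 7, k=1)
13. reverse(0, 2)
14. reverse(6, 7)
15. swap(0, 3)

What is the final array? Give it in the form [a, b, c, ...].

Answer: [4, 5, 0, 7, 2, 3, 6, 1]

Derivation:
After 1 (rotate_left(5, 7, k=2)): [0, 3, 6, 7, 5, 2, 4, 1]
After 2 (swap(1, 4)): [0, 5, 6, 7, 3, 2, 4, 1]
After 3 (rotate_left(4, 7, k=3)): [0, 5, 6, 7, 1, 3, 2, 4]
After 4 (swap(6, 3)): [0, 5, 6, 2, 1, 3, 7, 4]
After 5 (reverse(5, 6)): [0, 5, 6, 2, 1, 7, 3, 4]
After 6 (reverse(4, 7)): [0, 5, 6, 2, 4, 3, 7, 1]
After 7 (reverse(5, 6)): [0, 5, 6, 2, 4, 7, 3, 1]
After 8 (swap(6, 3)): [0, 5, 6, 3, 4, 7, 2, 1]
After 9 (reverse(4, 6)): [0, 5, 6, 3, 2, 7, 4, 1]
After 10 (swap(2, 5)): [0, 5, 7, 3, 2, 6, 4, 1]
After 11 (swap(3, 6)): [0, 5, 7, 4, 2, 6, 3, 1]
After 12 (rotate_left(5, 7, k=1)): [0, 5, 7, 4, 2, 3, 1, 6]
After 13 (reverse(0, 2)): [7, 5, 0, 4, 2, 3, 1, 6]
After 14 (reverse(6, 7)): [7, 5, 0, 4, 2, 3, 6, 1]
After 15 (swap(0, 3)): [4, 5, 0, 7, 2, 3, 6, 1]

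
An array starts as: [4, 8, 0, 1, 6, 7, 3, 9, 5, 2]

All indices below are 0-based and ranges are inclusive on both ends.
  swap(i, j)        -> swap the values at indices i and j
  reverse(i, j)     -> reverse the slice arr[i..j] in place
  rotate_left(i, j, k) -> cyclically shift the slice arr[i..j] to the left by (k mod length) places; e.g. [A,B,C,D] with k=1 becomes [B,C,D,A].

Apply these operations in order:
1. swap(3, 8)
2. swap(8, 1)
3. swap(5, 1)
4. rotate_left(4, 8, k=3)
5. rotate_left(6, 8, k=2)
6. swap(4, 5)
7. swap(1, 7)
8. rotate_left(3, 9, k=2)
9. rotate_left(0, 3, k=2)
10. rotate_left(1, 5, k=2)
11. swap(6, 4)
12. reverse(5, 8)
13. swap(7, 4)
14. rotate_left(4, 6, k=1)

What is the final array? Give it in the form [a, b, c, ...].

After 1 (swap(3, 8)): [4, 8, 0, 5, 6, 7, 3, 9, 1, 2]
After 2 (swap(8, 1)): [4, 1, 0, 5, 6, 7, 3, 9, 8, 2]
After 3 (swap(5, 1)): [4, 7, 0, 5, 6, 1, 3, 9, 8, 2]
After 4 (rotate_left(4, 8, k=3)): [4, 7, 0, 5, 9, 8, 6, 1, 3, 2]
After 5 (rotate_left(6, 8, k=2)): [4, 7, 0, 5, 9, 8, 3, 6, 1, 2]
After 6 (swap(4, 5)): [4, 7, 0, 5, 8, 9, 3, 6, 1, 2]
After 7 (swap(1, 7)): [4, 6, 0, 5, 8, 9, 3, 7, 1, 2]
After 8 (rotate_left(3, 9, k=2)): [4, 6, 0, 9, 3, 7, 1, 2, 5, 8]
After 9 (rotate_left(0, 3, k=2)): [0, 9, 4, 6, 3, 7, 1, 2, 5, 8]
After 10 (rotate_left(1, 5, k=2)): [0, 6, 3, 7, 9, 4, 1, 2, 5, 8]
After 11 (swap(6, 4)): [0, 6, 3, 7, 1, 4, 9, 2, 5, 8]
After 12 (reverse(5, 8)): [0, 6, 3, 7, 1, 5, 2, 9, 4, 8]
After 13 (swap(7, 4)): [0, 6, 3, 7, 9, 5, 2, 1, 4, 8]
After 14 (rotate_left(4, 6, k=1)): [0, 6, 3, 7, 5, 2, 9, 1, 4, 8]

Answer: [0, 6, 3, 7, 5, 2, 9, 1, 4, 8]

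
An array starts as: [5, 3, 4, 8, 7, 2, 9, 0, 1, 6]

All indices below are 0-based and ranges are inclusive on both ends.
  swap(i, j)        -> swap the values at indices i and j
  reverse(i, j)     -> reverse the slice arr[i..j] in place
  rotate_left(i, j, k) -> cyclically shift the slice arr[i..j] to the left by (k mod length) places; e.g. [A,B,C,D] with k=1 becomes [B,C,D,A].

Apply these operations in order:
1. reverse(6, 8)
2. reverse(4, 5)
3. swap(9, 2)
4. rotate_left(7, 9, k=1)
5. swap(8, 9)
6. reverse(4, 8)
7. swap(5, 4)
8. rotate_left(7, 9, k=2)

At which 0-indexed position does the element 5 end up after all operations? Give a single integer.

Answer: 0

Derivation:
After 1 (reverse(6, 8)): [5, 3, 4, 8, 7, 2, 1, 0, 9, 6]
After 2 (reverse(4, 5)): [5, 3, 4, 8, 2, 7, 1, 0, 9, 6]
After 3 (swap(9, 2)): [5, 3, 6, 8, 2, 7, 1, 0, 9, 4]
After 4 (rotate_left(7, 9, k=1)): [5, 3, 6, 8, 2, 7, 1, 9, 4, 0]
After 5 (swap(8, 9)): [5, 3, 6, 8, 2, 7, 1, 9, 0, 4]
After 6 (reverse(4, 8)): [5, 3, 6, 8, 0, 9, 1, 7, 2, 4]
After 7 (swap(5, 4)): [5, 3, 6, 8, 9, 0, 1, 7, 2, 4]
After 8 (rotate_left(7, 9, k=2)): [5, 3, 6, 8, 9, 0, 1, 4, 7, 2]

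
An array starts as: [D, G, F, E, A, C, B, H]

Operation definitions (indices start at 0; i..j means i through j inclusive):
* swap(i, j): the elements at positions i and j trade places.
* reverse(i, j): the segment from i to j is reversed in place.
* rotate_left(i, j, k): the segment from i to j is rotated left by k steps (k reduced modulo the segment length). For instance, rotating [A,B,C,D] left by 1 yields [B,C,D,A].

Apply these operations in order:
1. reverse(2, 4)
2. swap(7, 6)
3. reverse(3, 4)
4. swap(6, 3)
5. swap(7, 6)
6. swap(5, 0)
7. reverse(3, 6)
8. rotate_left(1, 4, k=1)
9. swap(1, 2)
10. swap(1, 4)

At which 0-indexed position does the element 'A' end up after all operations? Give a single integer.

Answer: 2

Derivation:
After 1 (reverse(2, 4)): [D, G, A, E, F, C, B, H]
After 2 (swap(7, 6)): [D, G, A, E, F, C, H, B]
After 3 (reverse(3, 4)): [D, G, A, F, E, C, H, B]
After 4 (swap(6, 3)): [D, G, A, H, E, C, F, B]
After 5 (swap(7, 6)): [D, G, A, H, E, C, B, F]
After 6 (swap(5, 0)): [C, G, A, H, E, D, B, F]
After 7 (reverse(3, 6)): [C, G, A, B, D, E, H, F]
After 8 (rotate_left(1, 4, k=1)): [C, A, B, D, G, E, H, F]
After 9 (swap(1, 2)): [C, B, A, D, G, E, H, F]
After 10 (swap(1, 4)): [C, G, A, D, B, E, H, F]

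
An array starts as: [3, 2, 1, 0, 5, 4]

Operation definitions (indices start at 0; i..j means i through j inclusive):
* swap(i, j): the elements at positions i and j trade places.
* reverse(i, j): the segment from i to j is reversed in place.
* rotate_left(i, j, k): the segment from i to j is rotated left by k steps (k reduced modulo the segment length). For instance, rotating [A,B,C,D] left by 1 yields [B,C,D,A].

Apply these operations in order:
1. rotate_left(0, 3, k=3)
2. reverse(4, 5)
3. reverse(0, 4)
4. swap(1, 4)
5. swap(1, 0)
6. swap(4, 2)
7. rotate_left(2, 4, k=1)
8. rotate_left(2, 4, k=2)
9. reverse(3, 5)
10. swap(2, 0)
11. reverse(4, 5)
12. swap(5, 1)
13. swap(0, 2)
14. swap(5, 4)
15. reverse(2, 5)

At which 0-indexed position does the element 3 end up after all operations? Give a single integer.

Answer: 2

Derivation:
After 1 (rotate_left(0, 3, k=3)): [0, 3, 2, 1, 5, 4]
After 2 (reverse(4, 5)): [0, 3, 2, 1, 4, 5]
After 3 (reverse(0, 4)): [4, 1, 2, 3, 0, 5]
After 4 (swap(1, 4)): [4, 0, 2, 3, 1, 5]
After 5 (swap(1, 0)): [0, 4, 2, 3, 1, 5]
After 6 (swap(4, 2)): [0, 4, 1, 3, 2, 5]
After 7 (rotate_left(2, 4, k=1)): [0, 4, 3, 2, 1, 5]
After 8 (rotate_left(2, 4, k=2)): [0, 4, 1, 3, 2, 5]
After 9 (reverse(3, 5)): [0, 4, 1, 5, 2, 3]
After 10 (swap(2, 0)): [1, 4, 0, 5, 2, 3]
After 11 (reverse(4, 5)): [1, 4, 0, 5, 3, 2]
After 12 (swap(5, 1)): [1, 2, 0, 5, 3, 4]
After 13 (swap(0, 2)): [0, 2, 1, 5, 3, 4]
After 14 (swap(5, 4)): [0, 2, 1, 5, 4, 3]
After 15 (reverse(2, 5)): [0, 2, 3, 4, 5, 1]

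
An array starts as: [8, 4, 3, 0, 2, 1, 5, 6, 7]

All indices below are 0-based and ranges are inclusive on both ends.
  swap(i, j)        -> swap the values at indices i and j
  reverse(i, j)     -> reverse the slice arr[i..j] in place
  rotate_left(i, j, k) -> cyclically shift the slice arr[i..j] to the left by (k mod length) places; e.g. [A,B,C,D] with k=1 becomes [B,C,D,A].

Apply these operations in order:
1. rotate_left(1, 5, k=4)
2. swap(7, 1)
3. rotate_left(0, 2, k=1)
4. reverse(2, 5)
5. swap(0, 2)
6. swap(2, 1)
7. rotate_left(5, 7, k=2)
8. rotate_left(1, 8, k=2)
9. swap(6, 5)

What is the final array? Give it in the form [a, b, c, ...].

After 1 (rotate_left(1, 5, k=4)): [8, 1, 4, 3, 0, 2, 5, 6, 7]
After 2 (swap(7, 1)): [8, 6, 4, 3, 0, 2, 5, 1, 7]
After 3 (rotate_left(0, 2, k=1)): [6, 4, 8, 3, 0, 2, 5, 1, 7]
After 4 (reverse(2, 5)): [6, 4, 2, 0, 3, 8, 5, 1, 7]
After 5 (swap(0, 2)): [2, 4, 6, 0, 3, 8, 5, 1, 7]
After 6 (swap(2, 1)): [2, 6, 4, 0, 3, 8, 5, 1, 7]
After 7 (rotate_left(5, 7, k=2)): [2, 6, 4, 0, 3, 1, 8, 5, 7]
After 8 (rotate_left(1, 8, k=2)): [2, 0, 3, 1, 8, 5, 7, 6, 4]
After 9 (swap(6, 5)): [2, 0, 3, 1, 8, 7, 5, 6, 4]

Answer: [2, 0, 3, 1, 8, 7, 5, 6, 4]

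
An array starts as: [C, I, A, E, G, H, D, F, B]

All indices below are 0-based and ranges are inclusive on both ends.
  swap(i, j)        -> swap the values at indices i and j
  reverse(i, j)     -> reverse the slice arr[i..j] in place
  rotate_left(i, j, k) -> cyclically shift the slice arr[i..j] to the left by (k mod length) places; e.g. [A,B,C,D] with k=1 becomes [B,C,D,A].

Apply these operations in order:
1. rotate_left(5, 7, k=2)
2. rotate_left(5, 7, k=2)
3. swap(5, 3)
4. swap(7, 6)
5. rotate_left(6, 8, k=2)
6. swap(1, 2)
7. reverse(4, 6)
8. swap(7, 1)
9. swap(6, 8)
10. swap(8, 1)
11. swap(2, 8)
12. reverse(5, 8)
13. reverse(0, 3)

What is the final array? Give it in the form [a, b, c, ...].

Answer: [D, H, G, C, B, I, A, F, E]

Derivation:
After 1 (rotate_left(5, 7, k=2)): [C, I, A, E, G, F, H, D, B]
After 2 (rotate_left(5, 7, k=2)): [C, I, A, E, G, D, F, H, B]
After 3 (swap(5, 3)): [C, I, A, D, G, E, F, H, B]
After 4 (swap(7, 6)): [C, I, A, D, G, E, H, F, B]
After 5 (rotate_left(6, 8, k=2)): [C, I, A, D, G, E, B, H, F]
After 6 (swap(1, 2)): [C, A, I, D, G, E, B, H, F]
After 7 (reverse(4, 6)): [C, A, I, D, B, E, G, H, F]
After 8 (swap(7, 1)): [C, H, I, D, B, E, G, A, F]
After 9 (swap(6, 8)): [C, H, I, D, B, E, F, A, G]
After 10 (swap(8, 1)): [C, G, I, D, B, E, F, A, H]
After 11 (swap(2, 8)): [C, G, H, D, B, E, F, A, I]
After 12 (reverse(5, 8)): [C, G, H, D, B, I, A, F, E]
After 13 (reverse(0, 3)): [D, H, G, C, B, I, A, F, E]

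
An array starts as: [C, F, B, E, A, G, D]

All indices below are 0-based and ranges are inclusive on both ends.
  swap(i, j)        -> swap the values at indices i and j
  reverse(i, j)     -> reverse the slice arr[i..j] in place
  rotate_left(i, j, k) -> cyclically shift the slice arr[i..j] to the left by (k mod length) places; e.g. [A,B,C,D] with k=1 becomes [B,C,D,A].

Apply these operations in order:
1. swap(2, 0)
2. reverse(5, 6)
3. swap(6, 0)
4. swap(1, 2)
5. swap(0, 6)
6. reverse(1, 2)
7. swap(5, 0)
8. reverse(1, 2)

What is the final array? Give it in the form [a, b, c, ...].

Answer: [D, C, F, E, A, B, G]

Derivation:
After 1 (swap(2, 0)): [B, F, C, E, A, G, D]
After 2 (reverse(5, 6)): [B, F, C, E, A, D, G]
After 3 (swap(6, 0)): [G, F, C, E, A, D, B]
After 4 (swap(1, 2)): [G, C, F, E, A, D, B]
After 5 (swap(0, 6)): [B, C, F, E, A, D, G]
After 6 (reverse(1, 2)): [B, F, C, E, A, D, G]
After 7 (swap(5, 0)): [D, F, C, E, A, B, G]
After 8 (reverse(1, 2)): [D, C, F, E, A, B, G]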